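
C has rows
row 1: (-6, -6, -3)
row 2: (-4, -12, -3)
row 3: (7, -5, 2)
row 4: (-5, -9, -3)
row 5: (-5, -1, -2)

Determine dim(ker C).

1

Row reduce to echelon form.
R2 ← R2 − (2/3)·R1: [0, -8, -1]
R3 ← R3 + (7/6)·R1: [0, -12, -3/2]
R4 ← R4 − (5/6)·R1: [0, -4, -1/2]
R5 ← R5 − (5/6)·R1: [0, 4, 1/2]
R3 ← R3 − (3/2)·R2: [0, 0, 0]
R4 ← R4 − (1/2)·R2: [0, 0, 0]
R5 ← R5 + (1/2)·R2: [0, 0, 0]
2 nonzero rows, so rank(C) = 2.
C has 3 columns; by rank–nullity, nullity = 3 − 2 = 1.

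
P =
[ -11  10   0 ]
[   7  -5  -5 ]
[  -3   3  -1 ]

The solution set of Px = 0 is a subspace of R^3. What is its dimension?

Row reduce to echelon form.
R2 ← R2 + (7/11)·R1: [0, 15/11, -5]
R3 ← R3 − (3/11)·R1: [0, 3/11, -1]
R3 ← R3 − (1/5)·R2: [0, 0, 0]
2 nonzero rows, so rank(P) = 2.
P has 3 columns; by rank–nullity, nullity = 3 − 2 = 1.

1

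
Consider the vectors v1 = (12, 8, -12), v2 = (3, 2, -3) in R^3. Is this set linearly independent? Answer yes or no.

no

Form the matrix with these vectors as rows and row reduce.
R2 ← R2 − (1/4)·R1: [0, 0, 0]
1 nonzero row, so the 2 vectors span a space of dimension 1.
Since 1 < 2, the vectors are linearly dependent.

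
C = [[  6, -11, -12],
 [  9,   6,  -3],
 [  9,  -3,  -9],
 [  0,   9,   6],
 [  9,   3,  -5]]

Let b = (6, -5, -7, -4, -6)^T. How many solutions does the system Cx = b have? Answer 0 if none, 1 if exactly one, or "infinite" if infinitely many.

Row reduce the augmented matrix [C | b].
R2 ← R2 − (3/2)·R1: [0, 45/2, 15, -14]
R3 ← R3 − (3/2)·R1: [0, 27/2, 9, -16]
R5 ← R5 − (3/2)·R1: [0, 39/2, 13, -15]
R3 ← R3 − (3/5)·R2: [0, 0, 0, -38/5]
R4 ← R4 − (2/5)·R2: [0, 0, 0, 8/5]
R5 ← R5 − (13/15)·R2: [0, 0, 0, -43/15]
R4 ← R4 + (4/19)·R3: [0, 0, 0, 0]
R5 ← R5 − (43/114)·R3: [0, 0, 0, 0]
The echelon form has 3 nonzero rows; the last pivot sits in the augmented column, so rank(C) = 2 but rank([C|b]) = 3.
Since the ranks differ, the system is inconsistent.
It has no solutions.

0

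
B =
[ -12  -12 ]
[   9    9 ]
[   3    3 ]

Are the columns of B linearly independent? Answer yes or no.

no

Row reduce B to echelon form.
R2 ← R2 + (3/4)·R1: [0, 0]
R3 ← R3 + (1/4)·R1: [0, 0]
1 pivot among 2 columns.
Only 1 < 2 pivot columns, so the columns are linearly dependent.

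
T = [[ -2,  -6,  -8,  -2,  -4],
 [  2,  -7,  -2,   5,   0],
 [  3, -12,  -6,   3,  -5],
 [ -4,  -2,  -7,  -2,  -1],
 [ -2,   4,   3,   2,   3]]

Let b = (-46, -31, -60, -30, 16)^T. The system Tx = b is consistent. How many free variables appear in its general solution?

Row reduce the augmented matrix [T | b].
R2 ← R2 + R1: [0, -13, -10, 3, -4, -77]
R3 ← R3 + (3/2)·R1: [0, -21, -18, 0, -11, -129]
R4 ← R4 − (2)·R1: [0, 10, 9, 2, 7, 62]
R5 ← R5 − R1: [0, 10, 11, 4, 7, 62]
R3 ← R3 − (21/13)·R2: [0, 0, -24/13, -63/13, -59/13, -60/13]
R4 ← R4 + (10/13)·R2: [0, 0, 17/13, 56/13, 51/13, 36/13]
R5 ← R5 + (10/13)·R2: [0, 0, 43/13, 82/13, 51/13, 36/13]
R4 ← R4 + (17/24)·R3: [0, 0, 0, 7/8, 17/24, -1/2]
R5 ← R5 + (43/24)·R3: [0, 0, 0, -19/8, -101/24, -11/2]
R5 ← R5 + (19/7)·R4: [0, 0, 0, 0, -16/7, -48/7]
The echelon form has 5 nonzero rows, and every pivot lies in the first 5 columns, so rank(T) = rank([T|b]) = 5.
The system is consistent.
Free variables = (unknowns) − (rank) = 5 − 5 = 0.

0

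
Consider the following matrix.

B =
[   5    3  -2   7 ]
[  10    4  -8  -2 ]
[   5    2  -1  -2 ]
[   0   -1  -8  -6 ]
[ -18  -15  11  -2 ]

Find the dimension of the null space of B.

Row reduce to echelon form.
R2 ← R2 − (2)·R1: [0, -2, -4, -16]
R3 ← R3 − R1: [0, -1, 1, -9]
R5 ← R5 + (18/5)·R1: [0, -21/5, 19/5, 116/5]
R3 ← R3 − (1/2)·R2: [0, 0, 3, -1]
R4 ← R4 − (1/2)·R2: [0, 0, -6, 2]
R5 ← R5 − (21/10)·R2: [0, 0, 61/5, 284/5]
R4 ← R4 + (2)·R3: [0, 0, 0, 0]
R5 ← R5 − (61/15)·R3: [0, 0, 0, 913/15]
Swap R4 ↔ R5
4 nonzero rows, so rank(B) = 4.
B has 4 columns; by rank–nullity, nullity = 4 − 4 = 0.

0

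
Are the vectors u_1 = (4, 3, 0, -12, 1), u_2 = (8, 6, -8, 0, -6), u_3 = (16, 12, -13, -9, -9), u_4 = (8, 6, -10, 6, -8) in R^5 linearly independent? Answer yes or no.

Form the matrix with these vectors as rows and row reduce.
R2 ← R2 − (2)·R1: [0, 0, -8, 24, -8]
R3 ← R3 − (4)·R1: [0, 0, -13, 39, -13]
R4 ← R4 − (2)·R1: [0, 0, -10, 30, -10]
R3 ← R3 − (13/8)·R2: [0, 0, 0, 0, 0]
R4 ← R4 − (5/4)·R2: [0, 0, 0, 0, 0]
2 nonzero rows, so the 4 vectors span a space of dimension 2.
Since 2 < 4, the vectors are linearly dependent.

no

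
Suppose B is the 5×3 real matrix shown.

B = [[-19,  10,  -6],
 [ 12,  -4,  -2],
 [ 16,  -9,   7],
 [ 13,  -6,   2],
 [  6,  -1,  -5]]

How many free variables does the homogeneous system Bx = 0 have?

Row reduce to echelon form.
R2 ← R2 + (12/19)·R1: [0, 44/19, -110/19]
R3 ← R3 + (16/19)·R1: [0, -11/19, 37/19]
R4 ← R4 + (13/19)·R1: [0, 16/19, -40/19]
R5 ← R5 + (6/19)·R1: [0, 41/19, -131/19]
R3 ← R3 + (1/4)·R2: [0, 0, 1/2]
R4 ← R4 − (4/11)·R2: [0, 0, 0]
R5 ← R5 − (41/44)·R2: [0, 0, -3/2]
R5 ← R5 + (3)·R3: [0, 0, 0]
3 nonzero rows, so rank(B) = 3.
B has 3 columns; by rank–nullity, nullity = 3 − 3 = 0.

0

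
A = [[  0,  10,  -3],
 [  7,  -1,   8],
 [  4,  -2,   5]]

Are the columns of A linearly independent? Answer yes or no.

no

Row reduce A to echelon form.
Swap R1 ↔ R2
R3 ← R3 − (4/7)·R1: [0, -10/7, 3/7]
R3 ← R3 + (1/7)·R2: [0, 0, 0]
2 pivots among 3 columns.
Only 2 < 3 pivot columns, so the columns are linearly dependent.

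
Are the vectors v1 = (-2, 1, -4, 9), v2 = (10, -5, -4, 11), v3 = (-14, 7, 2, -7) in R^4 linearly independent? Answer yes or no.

Form the matrix with these vectors as rows and row reduce.
R2 ← R2 + (5)·R1: [0, 0, -24, 56]
R3 ← R3 − (7)·R1: [0, 0, 30, -70]
R3 ← R3 + (5/4)·R2: [0, 0, 0, 0]
2 nonzero rows, so the 3 vectors span a space of dimension 2.
Since 2 < 3, the vectors are linearly dependent.

no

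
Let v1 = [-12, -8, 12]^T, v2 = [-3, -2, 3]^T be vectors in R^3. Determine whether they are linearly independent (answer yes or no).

no

Form the matrix with these vectors as rows and row reduce.
R2 ← R2 − (1/4)·R1: [0, 0, 0]
1 nonzero row, so the 2 vectors span a space of dimension 1.
Since 1 < 2, the vectors are linearly dependent.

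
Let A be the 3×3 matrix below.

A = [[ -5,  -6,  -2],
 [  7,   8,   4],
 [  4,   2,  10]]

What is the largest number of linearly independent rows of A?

Row reduce to echelon form.
R2 ← R2 + (7/5)·R1: [0, -2/5, 6/5]
R3 ← R3 + (4/5)·R1: [0, -14/5, 42/5]
R3 ← R3 − (7)·R2: [0, 0, 0]
Echelon form has 2 nonzero rows, so rank(A) = 2.
The rank gives the maximum number of linearly independent rows: 2.

2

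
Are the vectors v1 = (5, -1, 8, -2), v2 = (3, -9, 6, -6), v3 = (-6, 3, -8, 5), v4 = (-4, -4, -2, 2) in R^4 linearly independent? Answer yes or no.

no

Form the matrix with these vectors as rows and row reduce.
R2 ← R2 − (3/5)·R1: [0, -42/5, 6/5, -24/5]
R3 ← R3 + (6/5)·R1: [0, 9/5, 8/5, 13/5]
R4 ← R4 + (4/5)·R1: [0, -24/5, 22/5, 2/5]
R3 ← R3 + (3/14)·R2: [0, 0, 13/7, 11/7]
R4 ← R4 − (4/7)·R2: [0, 0, 26/7, 22/7]
R4 ← R4 − (2)·R3: [0, 0, 0, 0]
3 nonzero rows, so the 4 vectors span a space of dimension 3.
Since 3 < 4, the vectors are linearly dependent.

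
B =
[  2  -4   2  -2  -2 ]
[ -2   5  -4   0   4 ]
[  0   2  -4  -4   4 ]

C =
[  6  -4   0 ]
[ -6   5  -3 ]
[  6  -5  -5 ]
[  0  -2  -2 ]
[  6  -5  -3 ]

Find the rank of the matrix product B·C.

2

First compute BC:
[[ 36, -24,  12],
 [-42,  33,  -7],
 [-12,  18,  10]]
Now row reduce the product.
R2 ← R2 + (7/6)·R1: [0, 5, 7]
R3 ← R3 + (1/3)·R1: [0, 10, 14]
R3 ← R3 − (2)·R2: [0, 0, 0]
2 nonzero rows, so rank(BC) = 2.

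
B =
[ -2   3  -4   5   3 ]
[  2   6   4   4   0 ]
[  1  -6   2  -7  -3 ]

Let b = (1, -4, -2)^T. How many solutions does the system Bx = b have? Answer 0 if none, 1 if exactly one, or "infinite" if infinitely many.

Row reduce the augmented matrix [B | b].
R2 ← R2 + R1: [0, 9, 0, 9, 3, -3]
R3 ← R3 + (1/2)·R1: [0, -9/2, 0, -9/2, -3/2, -3/2]
R3 ← R3 + (1/2)·R2: [0, 0, 0, 0, 0, -3]
The echelon form has 3 nonzero rows; the last pivot sits in the augmented column, so rank(B) = 2 but rank([B|b]) = 3.
Since the ranks differ, the system is inconsistent.
It has no solutions.

0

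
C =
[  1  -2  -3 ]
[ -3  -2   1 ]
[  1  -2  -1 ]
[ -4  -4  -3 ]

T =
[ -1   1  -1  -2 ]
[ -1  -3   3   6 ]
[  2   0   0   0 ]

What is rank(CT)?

First compute CT:
[[ -5,   7,  -7, -14],
 [  7,   3,  -3,  -6],
 [ -1,   7,  -7, -14],
 [  2,   8,  -8, -16]]
Now row reduce the product.
R2 ← R2 + (7/5)·R1: [0, 64/5, -64/5, -128/5]
R3 ← R3 − (1/5)·R1: [0, 28/5, -28/5, -56/5]
R4 ← R4 + (2/5)·R1: [0, 54/5, -54/5, -108/5]
R3 ← R3 − (7/16)·R2: [0, 0, 0, 0]
R4 ← R4 − (27/32)·R2: [0, 0, 0, 0]
2 nonzero rows, so rank(CT) = 2.

2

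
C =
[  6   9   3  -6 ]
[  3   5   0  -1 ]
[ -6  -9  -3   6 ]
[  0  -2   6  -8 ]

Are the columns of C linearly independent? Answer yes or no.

no

Row reduce C to echelon form.
R2 ← R2 − (1/2)·R1: [0, 1/2, -3/2, 2]
R3 ← R3 + R1: [0, 0, 0, 0]
R4 ← R4 + (4)·R2: [0, 0, 0, 0]
2 pivots among 4 columns.
Only 2 < 4 pivot columns, so the columns are linearly dependent.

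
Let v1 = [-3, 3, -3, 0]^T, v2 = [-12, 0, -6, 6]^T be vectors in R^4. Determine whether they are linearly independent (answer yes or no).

yes

Form the matrix with these vectors as rows and row reduce.
R2 ← R2 − (4)·R1: [0, -12, 6, 6]
2 nonzero rows, so the 2 vectors span a space of dimension 2.
Since 2 = 2, the vectors are linearly independent.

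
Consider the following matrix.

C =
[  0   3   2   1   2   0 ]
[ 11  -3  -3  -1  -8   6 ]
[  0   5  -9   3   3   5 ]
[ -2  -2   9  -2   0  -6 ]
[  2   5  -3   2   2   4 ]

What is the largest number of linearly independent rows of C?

5

Row reduce to echelon form.
Swap R1 ↔ R2
R4 ← R4 + (2/11)·R1: [0, -28/11, 93/11, -24/11, -16/11, -54/11]
R5 ← R5 − (2/11)·R1: [0, 61/11, -27/11, 24/11, 38/11, 32/11]
R3 ← R3 − (5/3)·R2: [0, 0, -37/3, 4/3, -1/3, 5]
R4 ← R4 + (28/33)·R2: [0, 0, 335/33, -4/3, 8/33, -54/11]
R5 ← R5 − (61/33)·R2: [0, 0, -203/33, 1/3, -8/33, 32/11]
R4 ← R4 + (335/407)·R3: [0, 0, 0, -96/407, -13/407, -323/407]
R5 ← R5 − (203/407)·R3: [0, 0, 0, -135/407, -31/407, 169/407]
R5 ← R5 − (45/32)·R4: [0, 0, 0, 0, -1/32, 49/32]
Echelon form has 5 nonzero rows, so rank(C) = 5.
The rank gives the maximum number of linearly independent rows: 5.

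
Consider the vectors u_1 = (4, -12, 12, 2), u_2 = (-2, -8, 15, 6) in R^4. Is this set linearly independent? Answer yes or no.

Form the matrix with these vectors as rows and row reduce.
R2 ← R2 + (1/2)·R1: [0, -14, 21, 7]
2 nonzero rows, so the 2 vectors span a space of dimension 2.
Since 2 = 2, the vectors are linearly independent.

yes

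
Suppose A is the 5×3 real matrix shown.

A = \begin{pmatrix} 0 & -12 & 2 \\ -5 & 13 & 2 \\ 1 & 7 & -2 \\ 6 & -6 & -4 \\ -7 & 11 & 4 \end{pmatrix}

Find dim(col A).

Row reduce to echelon form.
Swap R1 ↔ R2
R3 ← R3 + (1/5)·R1: [0, 48/5, -8/5]
R4 ← R4 + (6/5)·R1: [0, 48/5, -8/5]
R5 ← R5 − (7/5)·R1: [0, -36/5, 6/5]
R3 ← R3 + (4/5)·R2: [0, 0, 0]
R4 ← R4 + (4/5)·R2: [0, 0, 0]
R5 ← R5 − (3/5)·R2: [0, 0, 0]
Echelon form has 2 nonzero rows, so rank(A) = 2.
The column space has dimension equal to the rank: 2.

2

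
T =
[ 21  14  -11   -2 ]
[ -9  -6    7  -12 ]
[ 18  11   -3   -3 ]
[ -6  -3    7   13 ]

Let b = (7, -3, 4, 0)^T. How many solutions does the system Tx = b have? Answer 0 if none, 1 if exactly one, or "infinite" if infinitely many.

Row reduce the augmented matrix [T | b].
R2 ← R2 + (3/7)·R1: [0, 0, 16/7, -90/7, 0]
R3 ← R3 − (6/7)·R1: [0, -1, 45/7, -9/7, -2]
R4 ← R4 + (2/7)·R1: [0, 1, 27/7, 87/7, 2]
Swap R2 ↔ R3
R4 ← R4 + R2: [0, 0, 72/7, 78/7, 0]
R4 ← R4 − (9/2)·R3: [0, 0, 0, 69, 0]
The echelon form has 4 nonzero rows, and every pivot lies in the first 4 columns, so rank(T) = rank([T|b]) = 4.
The system is consistent.
rank = 4 = number of unknowns, so the solution is unique.

1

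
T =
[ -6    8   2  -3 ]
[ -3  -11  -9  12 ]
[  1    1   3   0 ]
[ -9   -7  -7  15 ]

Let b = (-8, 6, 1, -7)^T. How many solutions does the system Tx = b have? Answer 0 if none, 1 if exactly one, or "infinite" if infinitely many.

0

Row reduce the augmented matrix [T | b].
R2 ← R2 − (1/2)·R1: [0, -15, -10, 27/2, 10]
R3 ← R3 + (1/6)·R1: [0, 7/3, 10/3, -1/2, -1/3]
R4 ← R4 − (3/2)·R1: [0, -19, -10, 39/2, 5]
R3 ← R3 + (7/45)·R2: [0, 0, 16/9, 8/5, 11/9]
R4 ← R4 − (19/15)·R2: [0, 0, 8/3, 12/5, -23/3]
R4 ← R4 − (3/2)·R3: [0, 0, 0, 0, -19/2]
The echelon form has 4 nonzero rows; the last pivot sits in the augmented column, so rank(T) = 3 but rank([T|b]) = 4.
Since the ranks differ, the system is inconsistent.
It has no solutions.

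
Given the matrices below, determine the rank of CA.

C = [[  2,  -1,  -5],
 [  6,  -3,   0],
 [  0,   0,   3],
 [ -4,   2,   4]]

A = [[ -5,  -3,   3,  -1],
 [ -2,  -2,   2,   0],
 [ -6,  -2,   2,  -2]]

First compute CA:
[[ 22,   6,  -6,   8],
 [-24, -12,  12,  -6],
 [-18,  -6,   6,  -6],
 [ -8,   0,   0,  -4]]
Now row reduce the product.
R2 ← R2 + (12/11)·R1: [0, -60/11, 60/11, 30/11]
R3 ← R3 + (9/11)·R1: [0, -12/11, 12/11, 6/11]
R4 ← R4 + (4/11)·R1: [0, 24/11, -24/11, -12/11]
R3 ← R3 − (1/5)·R2: [0, 0, 0, 0]
R4 ← R4 + (2/5)·R2: [0, 0, 0, 0]
2 nonzero rows, so rank(CA) = 2.

2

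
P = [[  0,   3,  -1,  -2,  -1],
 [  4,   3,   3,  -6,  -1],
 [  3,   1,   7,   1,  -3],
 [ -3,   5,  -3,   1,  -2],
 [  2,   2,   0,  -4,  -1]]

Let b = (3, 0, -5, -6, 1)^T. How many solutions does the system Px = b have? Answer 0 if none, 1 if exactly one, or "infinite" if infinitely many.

Row reduce the augmented matrix [P | b].
Swap R1 ↔ R2
R3 ← R3 − (3/4)·R1: [0, -5/4, 19/4, 11/2, -9/4, -5]
R4 ← R4 + (3/4)·R1: [0, 29/4, -3/4, -7/2, -11/4, -6]
R5 ← R5 − (1/2)·R1: [0, 1/2, -3/2, -1, -1/2, 1]
R3 ← R3 + (5/12)·R2: [0, 0, 13/3, 14/3, -8/3, -15/4]
R4 ← R4 − (29/12)·R2: [0, 0, 5/3, 4/3, -1/3, -53/4]
R5 ← R5 − (1/6)·R2: [0, 0, -4/3, -2/3, -1/3, 1/2]
R4 ← R4 − (5/13)·R3: [0, 0, 0, -6/13, 9/13, -307/26]
R5 ← R5 + (4/13)·R3: [0, 0, 0, 10/13, -15/13, -17/26]
R5 ← R5 + (5/3)·R4: [0, 0, 0, 0, 0, -61/3]
The echelon form has 5 nonzero rows; the last pivot sits in the augmented column, so rank(P) = 4 but rank([P|b]) = 5.
Since the ranks differ, the system is inconsistent.
It has no solutions.

0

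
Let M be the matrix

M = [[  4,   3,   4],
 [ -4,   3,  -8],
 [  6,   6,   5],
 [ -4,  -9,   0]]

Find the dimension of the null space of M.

Row reduce to echelon form.
R2 ← R2 + R1: [0, 6, -4]
R3 ← R3 − (3/2)·R1: [0, 3/2, -1]
R4 ← R4 + R1: [0, -6, 4]
R3 ← R3 − (1/4)·R2: [0, 0, 0]
R4 ← R4 + R2: [0, 0, 0]
2 nonzero rows, so rank(M) = 2.
M has 3 columns; by rank–nullity, nullity = 3 − 2 = 1.

1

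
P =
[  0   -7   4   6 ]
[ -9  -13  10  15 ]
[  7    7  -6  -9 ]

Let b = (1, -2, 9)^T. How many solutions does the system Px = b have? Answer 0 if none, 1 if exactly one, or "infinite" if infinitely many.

Row reduce the augmented matrix [P | b].
Swap R1 ↔ R2
R3 ← R3 + (7/9)·R1: [0, -28/9, 16/9, 8/3, 67/9]
R3 ← R3 − (4/9)·R2: [0, 0, 0, 0, 7]
The echelon form has 3 nonzero rows; the last pivot sits in the augmented column, so rank(P) = 2 but rank([P|b]) = 3.
Since the ranks differ, the system is inconsistent.
It has no solutions.

0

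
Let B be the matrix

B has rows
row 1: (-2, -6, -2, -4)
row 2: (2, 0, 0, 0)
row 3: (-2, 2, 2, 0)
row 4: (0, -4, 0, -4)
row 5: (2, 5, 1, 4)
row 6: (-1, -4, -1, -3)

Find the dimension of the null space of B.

Row reduce to echelon form.
R2 ← R2 + R1: [0, -6, -2, -4]
R3 ← R3 − R1: [0, 8, 4, 4]
R5 ← R5 + R1: [0, -1, -1, 0]
R6 ← R6 − (1/2)·R1: [0, -1, 0, -1]
R3 ← R3 + (4/3)·R2: [0, 0, 4/3, -4/3]
R4 ← R4 − (2/3)·R2: [0, 0, 4/3, -4/3]
R5 ← R5 − (1/6)·R2: [0, 0, -2/3, 2/3]
R6 ← R6 − (1/6)·R2: [0, 0, 1/3, -1/3]
R4 ← R4 − R3: [0, 0, 0, 0]
R5 ← R5 + (1/2)·R3: [0, 0, 0, 0]
R6 ← R6 − (1/4)·R3: [0, 0, 0, 0]
3 nonzero rows, so rank(B) = 3.
B has 4 columns; by rank–nullity, nullity = 4 − 3 = 1.

1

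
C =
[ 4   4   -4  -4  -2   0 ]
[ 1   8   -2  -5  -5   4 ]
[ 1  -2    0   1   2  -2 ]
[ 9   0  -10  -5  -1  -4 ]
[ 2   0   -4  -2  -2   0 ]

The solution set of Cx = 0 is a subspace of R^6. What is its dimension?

Row reduce to echelon form.
R2 ← R2 − (1/4)·R1: [0, 7, -1, -4, -9/2, 4]
R3 ← R3 − (1/4)·R1: [0, -3, 1, 2, 5/2, -2]
R4 ← R4 − (9/4)·R1: [0, -9, -1, 4, 7/2, -4]
R5 ← R5 − (1/2)·R1: [0, -2, -2, 0, -1, 0]
R3 ← R3 + (3/7)·R2: [0, 0, 4/7, 2/7, 4/7, -2/7]
R4 ← R4 + (9/7)·R2: [0, 0, -16/7, -8/7, -16/7, 8/7]
R5 ← R5 + (2/7)·R2: [0, 0, -16/7, -8/7, -16/7, 8/7]
R4 ← R4 + (4)·R3: [0, 0, 0, 0, 0, 0]
R5 ← R5 + (4)·R3: [0, 0, 0, 0, 0, 0]
3 nonzero rows, so rank(C) = 3.
C has 6 columns; by rank–nullity, nullity = 6 − 3 = 3.

3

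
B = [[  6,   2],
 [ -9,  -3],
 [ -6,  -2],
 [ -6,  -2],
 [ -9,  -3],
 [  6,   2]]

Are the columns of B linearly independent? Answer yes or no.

Row reduce B to echelon form.
R2 ← R2 + (3/2)·R1: [0, 0]
R3 ← R3 + R1: [0, 0]
R4 ← R4 + R1: [0, 0]
R5 ← R5 + (3/2)·R1: [0, 0]
R6 ← R6 − R1: [0, 0]
1 pivot among 2 columns.
Only 1 < 2 pivot columns, so the columns are linearly dependent.

no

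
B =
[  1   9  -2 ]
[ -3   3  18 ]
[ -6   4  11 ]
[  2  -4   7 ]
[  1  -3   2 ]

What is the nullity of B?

0

Row reduce to echelon form.
R2 ← R2 + (3)·R1: [0, 30, 12]
R3 ← R3 + (6)·R1: [0, 58, -1]
R4 ← R4 − (2)·R1: [0, -22, 11]
R5 ← R5 − R1: [0, -12, 4]
R3 ← R3 − (29/15)·R2: [0, 0, -121/5]
R4 ← R4 + (11/15)·R2: [0, 0, 99/5]
R5 ← R5 + (2/5)·R2: [0, 0, 44/5]
R4 ← R4 + (9/11)·R3: [0, 0, 0]
R5 ← R5 + (4/11)·R3: [0, 0, 0]
3 nonzero rows, so rank(B) = 3.
B has 3 columns; by rank–nullity, nullity = 3 − 3 = 0.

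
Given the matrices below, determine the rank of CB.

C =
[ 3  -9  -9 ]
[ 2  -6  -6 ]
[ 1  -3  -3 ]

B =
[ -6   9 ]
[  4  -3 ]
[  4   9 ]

1

First compute CB:
[[-90, -27],
 [-60, -18],
 [-30,  -9]]
Now row reduce the product.
R2 ← R2 − (2/3)·R1: [0, 0]
R3 ← R3 − (1/3)·R1: [0, 0]
1 nonzero row, so rank(CB) = 1.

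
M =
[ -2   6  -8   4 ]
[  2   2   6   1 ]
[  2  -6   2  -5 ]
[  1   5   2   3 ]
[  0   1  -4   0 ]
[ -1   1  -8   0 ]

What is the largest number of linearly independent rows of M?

3

Row reduce to echelon form.
R2 ← R2 + R1: [0, 8, -2, 5]
R3 ← R3 + R1: [0, 0, -6, -1]
R4 ← R4 + (1/2)·R1: [0, 8, -2, 5]
R6 ← R6 − (1/2)·R1: [0, -2, -4, -2]
R4 ← R4 − R2: [0, 0, 0, 0]
R5 ← R5 − (1/8)·R2: [0, 0, -15/4, -5/8]
R6 ← R6 + (1/4)·R2: [0, 0, -9/2, -3/4]
R5 ← R5 − (5/8)·R3: [0, 0, 0, 0]
R6 ← R6 − (3/4)·R3: [0, 0, 0, 0]
Echelon form has 3 nonzero rows, so rank(M) = 3.
The rank gives the maximum number of linearly independent rows: 3.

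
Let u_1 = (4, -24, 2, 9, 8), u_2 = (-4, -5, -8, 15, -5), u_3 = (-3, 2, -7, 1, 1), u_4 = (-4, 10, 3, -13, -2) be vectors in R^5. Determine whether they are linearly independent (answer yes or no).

Form the matrix with these vectors as rows and row reduce.
R2 ← R2 + R1: [0, -29, -6, 24, 3]
R3 ← R3 + (3/4)·R1: [0, -16, -11/2, 31/4, 7]
R4 ← R4 + R1: [0, -14, 5, -4, 6]
R3 ← R3 − (16/29)·R2: [0, 0, -127/58, -637/116, 155/29]
R4 ← R4 − (14/29)·R2: [0, 0, 229/29, -452/29, 132/29]
R4 ← R4 + (458/127)·R3: [0, 0, 0, -8989/254, 3026/127]
4 nonzero rows, so the 4 vectors span a space of dimension 4.
Since 4 = 4, the vectors are linearly independent.

yes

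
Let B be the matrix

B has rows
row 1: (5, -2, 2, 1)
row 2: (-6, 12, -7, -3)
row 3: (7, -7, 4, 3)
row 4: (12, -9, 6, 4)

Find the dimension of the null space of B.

1

Row reduce to echelon form.
R2 ← R2 + (6/5)·R1: [0, 48/5, -23/5, -9/5]
R3 ← R3 − (7/5)·R1: [0, -21/5, 6/5, 8/5]
R4 ← R4 − (12/5)·R1: [0, -21/5, 6/5, 8/5]
R3 ← R3 + (7/16)·R2: [0, 0, -13/16, 13/16]
R4 ← R4 + (7/16)·R2: [0, 0, -13/16, 13/16]
R4 ← R4 − R3: [0, 0, 0, 0]
3 nonzero rows, so rank(B) = 3.
B has 4 columns; by rank–nullity, nullity = 4 − 3 = 1.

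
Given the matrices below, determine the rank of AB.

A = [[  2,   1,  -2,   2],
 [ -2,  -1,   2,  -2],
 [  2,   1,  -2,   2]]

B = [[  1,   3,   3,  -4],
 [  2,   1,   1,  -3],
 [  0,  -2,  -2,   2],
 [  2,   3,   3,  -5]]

First compute AB:
[[  8,  17,  17, -25],
 [ -8, -17, -17,  25],
 [  8,  17,  17, -25]]
Now row reduce the product.
R2 ← R2 + R1: [0, 0, 0, 0]
R3 ← R3 − R1: [0, 0, 0, 0]
1 nonzero row, so rank(AB) = 1.

1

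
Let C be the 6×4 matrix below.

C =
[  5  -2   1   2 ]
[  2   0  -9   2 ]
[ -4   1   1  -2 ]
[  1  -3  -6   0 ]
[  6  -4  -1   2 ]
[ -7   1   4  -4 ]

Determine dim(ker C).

Row reduce to echelon form.
R2 ← R2 − (2/5)·R1: [0, 4/5, -47/5, 6/5]
R3 ← R3 + (4/5)·R1: [0, -3/5, 9/5, -2/5]
R4 ← R4 − (1/5)·R1: [0, -13/5, -31/5, -2/5]
R5 ← R5 − (6/5)·R1: [0, -8/5, -11/5, -2/5]
R6 ← R6 + (7/5)·R1: [0, -9/5, 27/5, -6/5]
R3 ← R3 + (3/4)·R2: [0, 0, -21/4, 1/2]
R4 ← R4 + (13/4)·R2: [0, 0, -147/4, 7/2]
R5 ← R5 + (2)·R2: [0, 0, -21, 2]
R6 ← R6 + (9/4)·R2: [0, 0, -63/4, 3/2]
R4 ← R4 − (7)·R3: [0, 0, 0, 0]
R5 ← R5 − (4)·R3: [0, 0, 0, 0]
R6 ← R6 − (3)·R3: [0, 0, 0, 0]
3 nonzero rows, so rank(C) = 3.
C has 4 columns; by rank–nullity, nullity = 4 − 3 = 1.

1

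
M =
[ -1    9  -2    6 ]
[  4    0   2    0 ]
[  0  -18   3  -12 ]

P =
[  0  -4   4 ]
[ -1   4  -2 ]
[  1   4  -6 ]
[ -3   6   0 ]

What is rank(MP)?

First compute MP:
[[-29,  68, -10],
 [  2,  -8,   4],
 [ 57, -132,  18]]
Now row reduce the product.
R2 ← R2 + (2/29)·R1: [0, -96/29, 96/29]
R3 ← R3 + (57/29)·R1: [0, 48/29, -48/29]
R3 ← R3 + (1/2)·R2: [0, 0, 0]
2 nonzero rows, so rank(MP) = 2.

2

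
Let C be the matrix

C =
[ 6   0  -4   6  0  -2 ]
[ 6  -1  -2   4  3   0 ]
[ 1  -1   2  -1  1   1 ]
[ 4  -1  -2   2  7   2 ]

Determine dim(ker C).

Row reduce to echelon form.
R2 ← R2 − R1: [0, -1, 2, -2, 3, 2]
R3 ← R3 − (1/6)·R1: [0, -1, 8/3, -2, 1, 4/3]
R4 ← R4 − (2/3)·R1: [0, -1, 2/3, -2, 7, 10/3]
R3 ← R3 − R2: [0, 0, 2/3, 0, -2, -2/3]
R4 ← R4 − R2: [0, 0, -4/3, 0, 4, 4/3]
R4 ← R4 + (2)·R3: [0, 0, 0, 0, 0, 0]
3 nonzero rows, so rank(C) = 3.
C has 6 columns; by rank–nullity, nullity = 6 − 3 = 3.

3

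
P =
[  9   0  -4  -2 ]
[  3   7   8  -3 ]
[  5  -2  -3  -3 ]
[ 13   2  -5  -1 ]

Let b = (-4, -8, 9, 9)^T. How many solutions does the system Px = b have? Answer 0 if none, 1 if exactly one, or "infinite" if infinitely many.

0

Row reduce the augmented matrix [P | b].
R2 ← R2 − (1/3)·R1: [0, 7, 28/3, -7/3, -20/3]
R3 ← R3 − (5/9)·R1: [0, -2, -7/9, -17/9, 101/9]
R4 ← R4 − (13/9)·R1: [0, 2, 7/9, 17/9, 133/9]
R3 ← R3 + (2/7)·R2: [0, 0, 17/9, -23/9, 587/63]
R4 ← R4 − (2/7)·R2: [0, 0, -17/9, 23/9, 1051/63]
R4 ← R4 + R3: [0, 0, 0, 0, 26]
The echelon form has 4 nonzero rows; the last pivot sits in the augmented column, so rank(P) = 3 but rank([P|b]) = 4.
Since the ranks differ, the system is inconsistent.
It has no solutions.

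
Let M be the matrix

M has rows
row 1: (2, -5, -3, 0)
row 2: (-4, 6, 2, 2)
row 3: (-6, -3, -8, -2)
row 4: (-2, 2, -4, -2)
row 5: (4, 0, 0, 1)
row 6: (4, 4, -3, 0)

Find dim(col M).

Row reduce to echelon form.
R2 ← R2 + (2)·R1: [0, -4, -4, 2]
R3 ← R3 + (3)·R1: [0, -18, -17, -2]
R4 ← R4 + R1: [0, -3, -7, -2]
R5 ← R5 − (2)·R1: [0, 10, 6, 1]
R6 ← R6 − (2)·R1: [0, 14, 3, 0]
R3 ← R3 − (9/2)·R2: [0, 0, 1, -11]
R4 ← R4 − (3/4)·R2: [0, 0, -4, -7/2]
R5 ← R5 + (5/2)·R2: [0, 0, -4, 6]
R6 ← R6 + (7/2)·R2: [0, 0, -11, 7]
R4 ← R4 + (4)·R3: [0, 0, 0, -95/2]
R5 ← R5 + (4)·R3: [0, 0, 0, -38]
R6 ← R6 + (11)·R3: [0, 0, 0, -114]
R5 ← R5 − (4/5)·R4: [0, 0, 0, 0]
R6 ← R6 − (12/5)·R4: [0, 0, 0, 0]
Echelon form has 4 nonzero rows, so rank(M) = 4.
The column space has dimension equal to the rank: 4.

4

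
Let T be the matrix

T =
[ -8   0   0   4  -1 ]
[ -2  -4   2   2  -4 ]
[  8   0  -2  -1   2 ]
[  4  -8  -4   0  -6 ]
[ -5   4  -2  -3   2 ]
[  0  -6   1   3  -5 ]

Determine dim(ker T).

Row reduce to echelon form.
R2 ← R2 − (1/4)·R1: [0, -4, 2, 1, -15/4]
R3 ← R3 + R1: [0, 0, -2, 3, 1]
R4 ← R4 + (1/2)·R1: [0, -8, -4, 2, -13/2]
R5 ← R5 − (5/8)·R1: [0, 4, -2, -11/2, 21/8]
R4 ← R4 − (2)·R2: [0, 0, -8, 0, 1]
R5 ← R5 + R2: [0, 0, 0, -9/2, -9/8]
R6 ← R6 − (3/2)·R2: [0, 0, -2, 3/2, 5/8]
R4 ← R4 − (4)·R3: [0, 0, 0, -12, -3]
R6 ← R6 − R3: [0, 0, 0, -3/2, -3/8]
R5 ← R5 − (3/8)·R4: [0, 0, 0, 0, 0]
R6 ← R6 − (1/8)·R4: [0, 0, 0, 0, 0]
4 nonzero rows, so rank(T) = 4.
T has 5 columns; by rank–nullity, nullity = 5 − 4 = 1.

1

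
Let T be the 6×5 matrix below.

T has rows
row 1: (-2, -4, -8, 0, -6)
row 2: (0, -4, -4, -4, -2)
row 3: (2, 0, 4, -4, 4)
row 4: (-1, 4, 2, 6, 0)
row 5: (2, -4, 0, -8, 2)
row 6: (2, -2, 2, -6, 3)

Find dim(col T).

Row reduce to echelon form.
R3 ← R3 + R1: [0, -4, -4, -4, -2]
R4 ← R4 − (1/2)·R1: [0, 6, 6, 6, 3]
R5 ← R5 + R1: [0, -8, -8, -8, -4]
R6 ← R6 + R1: [0, -6, -6, -6, -3]
R3 ← R3 − R2: [0, 0, 0, 0, 0]
R4 ← R4 + (3/2)·R2: [0, 0, 0, 0, 0]
R5 ← R5 − (2)·R2: [0, 0, 0, 0, 0]
R6 ← R6 − (3/2)·R2: [0, 0, 0, 0, 0]
Echelon form has 2 nonzero rows, so rank(T) = 2.
The column space has dimension equal to the rank: 2.

2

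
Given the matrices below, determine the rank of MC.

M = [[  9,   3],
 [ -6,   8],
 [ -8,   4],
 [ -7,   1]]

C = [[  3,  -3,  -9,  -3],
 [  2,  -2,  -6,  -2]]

1

First compute MC:
[[ 33, -33, -99, -33],
 [ -2,   2,   6,   2],
 [-16,  16,  48,  16],
 [-19,  19,  57,  19]]
Now row reduce the product.
R2 ← R2 + (2/33)·R1: [0, 0, 0, 0]
R3 ← R3 + (16/33)·R1: [0, 0, 0, 0]
R4 ← R4 + (19/33)·R1: [0, 0, 0, 0]
1 nonzero row, so rank(MC) = 1.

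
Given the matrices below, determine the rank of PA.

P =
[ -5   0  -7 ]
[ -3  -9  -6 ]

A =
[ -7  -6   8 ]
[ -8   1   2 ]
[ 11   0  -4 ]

2

First compute PA:
[[-42,  30, -12],
 [ 27,   9, -18]]
Now row reduce the product.
R2 ← R2 + (9/14)·R1: [0, 198/7, -180/7]
2 nonzero rows, so rank(PA) = 2.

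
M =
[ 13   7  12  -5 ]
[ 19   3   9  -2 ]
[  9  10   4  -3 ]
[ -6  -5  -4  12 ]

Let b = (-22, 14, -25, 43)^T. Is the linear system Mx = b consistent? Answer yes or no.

yes

Row reduce the augmented matrix [M | b].
R2 ← R2 − (19/13)·R1: [0, -94/13, -111/13, 69/13, 600/13]
R3 ← R3 − (9/13)·R1: [0, 67/13, -56/13, 6/13, -127/13]
R4 ← R4 + (6/13)·R1: [0, -23/13, 20/13, 126/13, 427/13]
R3 ← R3 + (67/94)·R2: [0, 0, -977/94, 399/94, 1087/47]
R4 ← R4 − (23/94)·R2: [0, 0, 341/94, 789/94, 1013/47]
R4 ← R4 + (341/977)·R3: [0, 0, 0, 9648/977, 28944/977]
The echelon form has 4 nonzero rows, and every pivot lies in the first 4 columns, so rank(M) = rank([M|b]) = 4.
The system is consistent.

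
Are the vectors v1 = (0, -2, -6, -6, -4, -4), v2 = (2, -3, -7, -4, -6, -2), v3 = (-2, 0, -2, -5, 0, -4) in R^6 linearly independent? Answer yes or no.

Form the matrix with these vectors as rows and row reduce.
Swap R1 ↔ R2
R3 ← R3 + R1: [0, -3, -9, -9, -6, -6]
R3 ← R3 − (3/2)·R2: [0, 0, 0, 0, 0, 0]
2 nonzero rows, so the 3 vectors span a space of dimension 2.
Since 2 < 3, the vectors are linearly dependent.

no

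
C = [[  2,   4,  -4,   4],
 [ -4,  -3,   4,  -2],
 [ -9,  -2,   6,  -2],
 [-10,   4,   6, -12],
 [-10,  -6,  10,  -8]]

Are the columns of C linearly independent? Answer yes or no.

no

Row reduce C to echelon form.
R2 ← R2 + (2)·R1: [0, 5, -4, 6]
R3 ← R3 + (9/2)·R1: [0, 16, -12, 16]
R4 ← R4 + (5)·R1: [0, 24, -14, 8]
R5 ← R5 + (5)·R1: [0, 14, -10, 12]
R3 ← R3 − (16/5)·R2: [0, 0, 4/5, -16/5]
R4 ← R4 − (24/5)·R2: [0, 0, 26/5, -104/5]
R5 ← R5 − (14/5)·R2: [0, 0, 6/5, -24/5]
R4 ← R4 − (13/2)·R3: [0, 0, 0, 0]
R5 ← R5 − (3/2)·R3: [0, 0, 0, 0]
3 pivots among 4 columns.
Only 3 < 4 pivot columns, so the columns are linearly dependent.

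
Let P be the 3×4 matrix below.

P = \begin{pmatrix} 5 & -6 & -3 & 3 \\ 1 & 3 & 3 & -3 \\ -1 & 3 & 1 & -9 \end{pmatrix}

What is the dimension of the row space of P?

Row reduce to echelon form.
R2 ← R2 − (1/5)·R1: [0, 21/5, 18/5, -18/5]
R3 ← R3 + (1/5)·R1: [0, 9/5, 2/5, -42/5]
R3 ← R3 − (3/7)·R2: [0, 0, -8/7, -48/7]
Echelon form has 3 nonzero rows, so rank(P) = 3.
The row space has dimension equal to the rank: 3.

3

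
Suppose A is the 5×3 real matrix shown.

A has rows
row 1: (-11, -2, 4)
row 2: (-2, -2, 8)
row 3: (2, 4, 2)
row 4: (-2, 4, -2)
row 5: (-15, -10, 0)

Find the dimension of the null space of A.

Row reduce to echelon form.
R2 ← R2 − (2/11)·R1: [0, -18/11, 80/11]
R3 ← R3 + (2/11)·R1: [0, 40/11, 30/11]
R4 ← R4 − (2/11)·R1: [0, 48/11, -30/11]
R5 ← R5 − (15/11)·R1: [0, -80/11, -60/11]
R3 ← R3 + (20/9)·R2: [0, 0, 170/9]
R4 ← R4 + (8/3)·R2: [0, 0, 50/3]
R5 ← R5 − (40/9)·R2: [0, 0, -340/9]
R4 ← R4 − (15/17)·R3: [0, 0, 0]
R5 ← R5 + (2)·R3: [0, 0, 0]
3 nonzero rows, so rank(A) = 3.
A has 3 columns; by rank–nullity, nullity = 3 − 3 = 0.

0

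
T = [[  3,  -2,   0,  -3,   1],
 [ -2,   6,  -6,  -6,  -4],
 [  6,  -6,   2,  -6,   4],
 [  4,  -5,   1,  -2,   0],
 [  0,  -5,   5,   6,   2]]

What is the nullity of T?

Row reduce to echelon form.
R2 ← R2 + (2/3)·R1: [0, 14/3, -6, -8, -10/3]
R3 ← R3 − (2)·R1: [0, -2, 2, 0, 2]
R4 ← R4 − (4/3)·R1: [0, -7/3, 1, 2, -4/3]
R3 ← R3 + (3/7)·R2: [0, 0, -4/7, -24/7, 4/7]
R4 ← R4 + (1/2)·R2: [0, 0, -2, -2, -3]
R5 ← R5 + (15/14)·R2: [0, 0, -10/7, -18/7, -11/7]
R4 ← R4 − (7/2)·R3: [0, 0, 0, 10, -5]
R5 ← R5 − (5/2)·R3: [0, 0, 0, 6, -3]
R5 ← R5 − (3/5)·R4: [0, 0, 0, 0, 0]
4 nonzero rows, so rank(T) = 4.
T has 5 columns; by rank–nullity, nullity = 5 − 4 = 1.

1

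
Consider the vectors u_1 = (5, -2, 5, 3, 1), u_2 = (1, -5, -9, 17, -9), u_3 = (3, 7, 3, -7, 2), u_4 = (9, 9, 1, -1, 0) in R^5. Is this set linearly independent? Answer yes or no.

Form the matrix with these vectors as rows and row reduce.
R2 ← R2 − (1/5)·R1: [0, -23/5, -10, 82/5, -46/5]
R3 ← R3 − (3/5)·R1: [0, 41/5, 0, -44/5, 7/5]
R4 ← R4 − (9/5)·R1: [0, 63/5, -8, -32/5, -9/5]
R3 ← R3 + (41/23)·R2: [0, 0, -410/23, 470/23, -15]
R4 ← R4 + (63/23)·R2: [0, 0, -814/23, 886/23, -27]
R4 ← R4 − (407/205)·R3: [0, 0, 0, -84/41, 114/41]
4 nonzero rows, so the 4 vectors span a space of dimension 4.
Since 4 = 4, the vectors are linearly independent.

yes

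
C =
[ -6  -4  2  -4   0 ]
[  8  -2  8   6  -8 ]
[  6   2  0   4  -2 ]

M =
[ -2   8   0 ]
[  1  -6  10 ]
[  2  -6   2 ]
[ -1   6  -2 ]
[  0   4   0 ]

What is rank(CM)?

3

First compute CM:
[[ 16, -60, -28],
 [ -8,  32, -16],
 [-14,  52,  12]]
Now row reduce the product.
R2 ← R2 + (1/2)·R1: [0, 2, -30]
R3 ← R3 + (7/8)·R1: [0, -1/2, -25/2]
R3 ← R3 + (1/4)·R2: [0, 0, -20]
3 nonzero rows, so rank(CM) = 3.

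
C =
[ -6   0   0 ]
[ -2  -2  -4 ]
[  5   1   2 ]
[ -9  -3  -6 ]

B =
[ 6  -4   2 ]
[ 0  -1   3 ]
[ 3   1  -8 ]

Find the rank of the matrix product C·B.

First compute CB:
[[-36,  24, -12],
 [-24,   6,  22],
 [ 36, -19,  -3],
 [-72,  33,  21]]
Now row reduce the product.
R2 ← R2 − (2/3)·R1: [0, -10, 30]
R3 ← R3 + R1: [0, 5, -15]
R4 ← R4 − (2)·R1: [0, -15, 45]
R3 ← R3 + (1/2)·R2: [0, 0, 0]
R4 ← R4 − (3/2)·R2: [0, 0, 0]
2 nonzero rows, so rank(CB) = 2.

2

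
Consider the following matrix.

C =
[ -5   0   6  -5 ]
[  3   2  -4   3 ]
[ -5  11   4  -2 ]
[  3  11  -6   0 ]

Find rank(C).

Row reduce to echelon form.
R2 ← R2 + (3/5)·R1: [0, 2, -2/5, 0]
R3 ← R3 − R1: [0, 11, -2, 3]
R4 ← R4 + (3/5)·R1: [0, 11, -12/5, -3]
R3 ← R3 − (11/2)·R2: [0, 0, 1/5, 3]
R4 ← R4 − (11/2)·R2: [0, 0, -1/5, -3]
R4 ← R4 + R3: [0, 0, 0, 0]
Echelon form has 3 nonzero rows, so rank(C) = 3.

3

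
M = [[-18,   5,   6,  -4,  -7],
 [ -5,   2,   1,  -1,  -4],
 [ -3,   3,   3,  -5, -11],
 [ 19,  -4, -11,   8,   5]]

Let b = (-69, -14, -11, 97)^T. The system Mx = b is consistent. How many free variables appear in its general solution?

2

Row reduce the augmented matrix [M | b].
R2 ← R2 − (5/18)·R1: [0, 11/18, -2/3, 1/9, -37/18, 31/6]
R3 ← R3 − (1/6)·R1: [0, 13/6, 2, -13/3, -59/6, 1/2]
R4 ← R4 + (19/18)·R1: [0, 23/18, -14/3, 34/9, -43/18, 145/6]
R3 ← R3 − (39/11)·R2: [0, 0, 48/11, -52/11, -28/11, -196/11]
R4 ← R4 − (23/11)·R2: [0, 0, -36/11, 39/11, 21/11, 147/11]
R4 ← R4 + (3/4)·R3: [0, 0, 0, 0, 0, 0]
The echelon form has 3 nonzero rows, and every pivot lies in the first 5 columns, so rank(M) = rank([M|b]) = 3.
The system is consistent.
Free variables = (unknowns) − (rank) = 5 − 3 = 2.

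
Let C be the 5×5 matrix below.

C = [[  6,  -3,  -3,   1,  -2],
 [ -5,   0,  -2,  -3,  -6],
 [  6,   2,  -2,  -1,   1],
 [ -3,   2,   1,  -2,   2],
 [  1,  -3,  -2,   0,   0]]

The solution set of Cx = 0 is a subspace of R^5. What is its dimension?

0

Row reduce to echelon form.
R2 ← R2 + (5/6)·R1: [0, -5/2, -9/2, -13/6, -23/3]
R3 ← R3 − R1: [0, 5, 1, -2, 3]
R4 ← R4 + (1/2)·R1: [0, 1/2, -1/2, -3/2, 1]
R5 ← R5 − (1/6)·R1: [0, -5/2, -3/2, -1/6, 1/3]
R3 ← R3 + (2)·R2: [0, 0, -8, -19/3, -37/3]
R4 ← R4 + (1/5)·R2: [0, 0, -7/5, -29/15, -8/15]
R5 ← R5 − R2: [0, 0, 3, 2, 8]
R4 ← R4 − (7/40)·R3: [0, 0, 0, -33/40, 13/8]
R5 ← R5 + (3/8)·R3: [0, 0, 0, -3/8, 27/8]
R5 ← R5 − (5/11)·R4: [0, 0, 0, 0, 29/11]
5 nonzero rows, so rank(C) = 5.
C has 5 columns; by rank–nullity, nullity = 5 − 5 = 0.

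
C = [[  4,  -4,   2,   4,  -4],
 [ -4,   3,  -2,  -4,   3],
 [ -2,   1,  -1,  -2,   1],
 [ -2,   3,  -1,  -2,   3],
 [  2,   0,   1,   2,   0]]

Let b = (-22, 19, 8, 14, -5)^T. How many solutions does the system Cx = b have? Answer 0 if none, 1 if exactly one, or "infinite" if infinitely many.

Row reduce the augmented matrix [C | b].
R2 ← R2 + R1: [0, -1, 0, 0, -1, -3]
R3 ← R3 + (1/2)·R1: [0, -1, 0, 0, -1, -3]
R4 ← R4 + (1/2)·R1: [0, 1, 0, 0, 1, 3]
R5 ← R5 − (1/2)·R1: [0, 2, 0, 0, 2, 6]
R3 ← R3 − R2: [0, 0, 0, 0, 0, 0]
R4 ← R4 + R2: [0, 0, 0, 0, 0, 0]
R5 ← R5 + (2)·R2: [0, 0, 0, 0, 0, 0]
The echelon form has 2 nonzero rows, and every pivot lies in the first 5 columns, so rank(C) = rank([C|b]) = 2.
The system is consistent.
rank = 2 < 5 unknowns, so there are infinitely many solutions.

infinite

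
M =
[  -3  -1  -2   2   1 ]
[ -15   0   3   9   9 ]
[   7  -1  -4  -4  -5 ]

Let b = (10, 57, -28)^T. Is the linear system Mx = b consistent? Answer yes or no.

Row reduce the augmented matrix [M | b].
R2 ← R2 − (5)·R1: [0, 5, 13, -1, 4, 7]
R3 ← R3 + (7/3)·R1: [0, -10/3, -26/3, 2/3, -8/3, -14/3]
R3 ← R3 + (2/3)·R2: [0, 0, 0, 0, 0, 0]
The echelon form has 2 nonzero rows, and every pivot lies in the first 5 columns, so rank(M) = rank([M|b]) = 2.
The system is consistent.

yes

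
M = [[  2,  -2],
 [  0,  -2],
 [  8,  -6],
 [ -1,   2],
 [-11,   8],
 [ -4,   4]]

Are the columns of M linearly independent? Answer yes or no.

yes

Row reduce M to echelon form.
R3 ← R3 − (4)·R1: [0, 2]
R4 ← R4 + (1/2)·R1: [0, 1]
R5 ← R5 + (11/2)·R1: [0, -3]
R6 ← R6 + (2)·R1: [0, 0]
R3 ← R3 + R2: [0, 0]
R4 ← R4 + (1/2)·R2: [0, 0]
R5 ← R5 − (3/2)·R2: [0, 0]
2 pivots among 2 columns.
Every column is a pivot column, so the columns are linearly independent.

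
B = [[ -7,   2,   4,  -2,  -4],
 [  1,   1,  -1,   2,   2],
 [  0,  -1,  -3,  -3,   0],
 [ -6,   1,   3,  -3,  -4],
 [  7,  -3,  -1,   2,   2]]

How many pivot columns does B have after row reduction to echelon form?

Row reduce to echelon form.
R2 ← R2 + (1/7)·R1: [0, 9/7, -3/7, 12/7, 10/7]
R4 ← R4 − (6/7)·R1: [0, -5/7, -3/7, -9/7, -4/7]
R5 ← R5 + R1: [0, -1, 3, 0, -2]
R3 ← R3 + (7/9)·R2: [0, 0, -10/3, -5/3, 10/9]
R4 ← R4 + (5/9)·R2: [0, 0, -2/3, -1/3, 2/9]
R5 ← R5 + (7/9)·R2: [0, 0, 8/3, 4/3, -8/9]
R4 ← R4 − (1/5)·R3: [0, 0, 0, 0, 0]
R5 ← R5 + (4/5)·R3: [0, 0, 0, 0, 0]
Echelon form has 3 nonzero rows, so rank(B) = 3.
Each nonzero row contributes one pivot column: 3 pivot columns.

3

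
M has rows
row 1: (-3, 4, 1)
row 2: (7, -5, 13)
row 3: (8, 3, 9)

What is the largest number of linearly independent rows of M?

3

Row reduce to echelon form.
R2 ← R2 + (7/3)·R1: [0, 13/3, 46/3]
R3 ← R3 + (8/3)·R1: [0, 41/3, 35/3]
R3 ← R3 − (41/13)·R2: [0, 0, -477/13]
Echelon form has 3 nonzero rows, so rank(M) = 3.
The rank gives the maximum number of linearly independent rows: 3.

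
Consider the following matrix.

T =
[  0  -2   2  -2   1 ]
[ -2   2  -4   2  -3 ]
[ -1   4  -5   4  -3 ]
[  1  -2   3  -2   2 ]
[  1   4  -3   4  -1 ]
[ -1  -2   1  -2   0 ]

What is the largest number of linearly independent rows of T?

Row reduce to echelon form.
Swap R1 ↔ R2
R3 ← R3 − (1/2)·R1: [0, 3, -3, 3, -3/2]
R4 ← R4 + (1/2)·R1: [0, -1, 1, -1, 1/2]
R5 ← R5 + (1/2)·R1: [0, 5, -5, 5, -5/2]
R6 ← R6 − (1/2)·R1: [0, -3, 3, -3, 3/2]
R3 ← R3 + (3/2)·R2: [0, 0, 0, 0, 0]
R4 ← R4 − (1/2)·R2: [0, 0, 0, 0, 0]
R5 ← R5 + (5/2)·R2: [0, 0, 0, 0, 0]
R6 ← R6 − (3/2)·R2: [0, 0, 0, 0, 0]
Echelon form has 2 nonzero rows, so rank(T) = 2.
The rank gives the maximum number of linearly independent rows: 2.

2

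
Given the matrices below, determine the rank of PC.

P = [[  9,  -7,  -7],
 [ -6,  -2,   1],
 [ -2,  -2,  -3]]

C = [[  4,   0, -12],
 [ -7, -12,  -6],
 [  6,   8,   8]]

3

First compute PC:
[[ 43,  28, -122],
 [ -4,  32,  92],
 [-12,   0,  12]]
Now row reduce the product.
R2 ← R2 + (4/43)·R1: [0, 1488/43, 3468/43]
R3 ← R3 + (12/43)·R1: [0, 336/43, -948/43]
R3 ← R3 − (7/31)·R2: [0, 0, -1248/31]
3 nonzero rows, so rank(PC) = 3.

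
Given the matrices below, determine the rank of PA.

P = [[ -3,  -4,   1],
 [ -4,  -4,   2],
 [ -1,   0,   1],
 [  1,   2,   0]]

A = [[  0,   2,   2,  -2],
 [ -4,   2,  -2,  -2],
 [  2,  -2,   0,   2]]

First compute PA:
[[ 18, -16,   2,  16],
 [ 20, -20,   0,  20],
 [  2,  -4,  -2,   4],
 [ -8,   6,  -2,  -6]]
Now row reduce the product.
R2 ← R2 − (10/9)·R1: [0, -20/9, -20/9, 20/9]
R3 ← R3 − (1/9)·R1: [0, -20/9, -20/9, 20/9]
R4 ← R4 + (4/9)·R1: [0, -10/9, -10/9, 10/9]
R3 ← R3 − R2: [0, 0, 0, 0]
R4 ← R4 − (1/2)·R2: [0, 0, 0, 0]
2 nonzero rows, so rank(PA) = 2.

2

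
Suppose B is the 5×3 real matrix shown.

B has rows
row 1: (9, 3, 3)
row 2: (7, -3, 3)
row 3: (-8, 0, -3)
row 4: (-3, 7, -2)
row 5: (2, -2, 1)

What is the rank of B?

Row reduce to echelon form.
R2 ← R2 − (7/9)·R1: [0, -16/3, 2/3]
R3 ← R3 + (8/9)·R1: [0, 8/3, -1/3]
R4 ← R4 + (1/3)·R1: [0, 8, -1]
R5 ← R5 − (2/9)·R1: [0, -8/3, 1/3]
R3 ← R3 + (1/2)·R2: [0, 0, 0]
R4 ← R4 + (3/2)·R2: [0, 0, 0]
R5 ← R5 − (1/2)·R2: [0, 0, 0]
Echelon form has 2 nonzero rows, so rank(B) = 2.

2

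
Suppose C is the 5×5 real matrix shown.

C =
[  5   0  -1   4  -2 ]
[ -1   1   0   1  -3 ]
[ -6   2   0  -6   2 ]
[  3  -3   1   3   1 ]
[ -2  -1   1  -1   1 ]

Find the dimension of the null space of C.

Row reduce to echelon form.
R2 ← R2 + (1/5)·R1: [0, 1, -1/5, 9/5, -17/5]
R3 ← R3 + (6/5)·R1: [0, 2, -6/5, -6/5, -2/5]
R4 ← R4 − (3/5)·R1: [0, -3, 8/5, 3/5, 11/5]
R5 ← R5 + (2/5)·R1: [0, -1, 3/5, 3/5, 1/5]
R3 ← R3 − (2)·R2: [0, 0, -4/5, -24/5, 32/5]
R4 ← R4 + (3)·R2: [0, 0, 1, 6, -8]
R5 ← R5 + R2: [0, 0, 2/5, 12/5, -16/5]
R4 ← R4 + (5/4)·R3: [0, 0, 0, 0, 0]
R5 ← R5 + (1/2)·R3: [0, 0, 0, 0, 0]
3 nonzero rows, so rank(C) = 3.
C has 5 columns; by rank–nullity, nullity = 5 − 3 = 2.

2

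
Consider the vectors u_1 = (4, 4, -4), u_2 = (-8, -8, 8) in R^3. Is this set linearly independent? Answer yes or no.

no

Form the matrix with these vectors as rows and row reduce.
R2 ← R2 + (2)·R1: [0, 0, 0]
1 nonzero row, so the 2 vectors span a space of dimension 1.
Since 1 < 2, the vectors are linearly dependent.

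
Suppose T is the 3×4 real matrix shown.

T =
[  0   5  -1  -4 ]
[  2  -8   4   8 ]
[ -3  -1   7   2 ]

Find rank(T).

3

Row reduce to echelon form.
Swap R1 ↔ R2
R3 ← R3 + (3/2)·R1: [0, -13, 13, 14]
R3 ← R3 + (13/5)·R2: [0, 0, 52/5, 18/5]
Echelon form has 3 nonzero rows, so rank(T) = 3.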